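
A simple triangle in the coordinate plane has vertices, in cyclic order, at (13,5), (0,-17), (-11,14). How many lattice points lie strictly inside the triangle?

Using the shoelace formula, 2A = |(13·(-17) − 0·5) + (0·14 − (-11)·(-17)) + ((-11)·5 − 13·14)| = 645, so the area is 322.5.
Along each edge there are gcd(|Δx|,|Δy|)+1 lattice points, so counting each shared vertex once the boundary has gcd(13,22) + gcd(11,31) + gcd(24,9) = 1+1+3 = 5.
By Pick's theorem A = I + B/2 − 1, so I = 322.5 − 5/2 + 1 = 321.

321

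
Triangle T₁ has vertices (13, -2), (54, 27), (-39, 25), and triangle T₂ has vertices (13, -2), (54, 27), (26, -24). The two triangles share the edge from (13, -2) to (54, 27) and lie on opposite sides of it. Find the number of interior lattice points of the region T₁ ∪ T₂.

The union is the simple quadrilateral with vertices (13, -2), (-39, 25), (54, 27), (26, -24) in order.
Using the shoelace formula, 2A = |(13·25 − (-39)·(-2)) + ((-39)·27 − 54·25) + (54·(-24) − 26·27) + (26·(-2) − 13·(-24))| = 3894, so the area is 1947.
The number of boundary lattice points is Σ gcd(|Δx|,|Δy|) = gcd(52,27) + gcd(93,2) + gcd(28,51) + gcd(13,22) = 1+1+1+1 = 4.
By Pick's theorem I = A − B/2 + 1 = 1947 − 4/2 + 1 = 1946.

1946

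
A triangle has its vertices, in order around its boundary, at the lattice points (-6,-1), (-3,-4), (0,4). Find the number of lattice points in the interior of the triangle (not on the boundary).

15

The shoelace formula gives twice the area as |((-6)·(-4) − (-3)·(-1)) + ((-3)·4 − 0·(-4)) + (0·(-1) − (-6)·4)| = 33, so the area is 16.5.
Along each edge there are gcd(|Δx|,|Δy|)+1 lattice points, so counting each shared vertex once the boundary has gcd(3,3) + gcd(3,8) + gcd(6,5) = 3+1+1 = 5.
Pick's theorem gives I = A − B/2 + 1 = 16.5 − 5/2 + 1 = 15.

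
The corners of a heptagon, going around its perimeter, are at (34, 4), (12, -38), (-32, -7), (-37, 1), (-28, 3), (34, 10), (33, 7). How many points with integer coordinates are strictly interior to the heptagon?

1794

The shoelace formula gives twice the area as |(34·(-38) − 12·4) + (12·(-7) − (-32)·(-38)) + ((-32)·1 − (-37)·(-7)) + ((-37)·3 − (-28)·1) + ((-28)·10 − 34·3) + (34·7 − 33·10) + (33·4 − 34·7)| = 3594, so the area is 1797.
The number of boundary lattice points is Σ gcd(|Δx|,|Δy|) = gcd(22,42) + gcd(44,31) + gcd(5,8) + gcd(9,2) + gcd(62,7) + gcd(1,3) + gcd(1,3) = 2+1+1+1+1+1+1 = 8.
By Pick's theorem A = I + B/2 − 1, so I = 1797 − 8/2 + 1 = 1794.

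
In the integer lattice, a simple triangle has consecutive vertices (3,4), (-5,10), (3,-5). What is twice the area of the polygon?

The shoelace formula gives twice the area as |(3·10 − (-5)·4) + ((-5)·(-5) − 3·10) + (3·4 − 3·(-5))| = 72, so the area is 36.

72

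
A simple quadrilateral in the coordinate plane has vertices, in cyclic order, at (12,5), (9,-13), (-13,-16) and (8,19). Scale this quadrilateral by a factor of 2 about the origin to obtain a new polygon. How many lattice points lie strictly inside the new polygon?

Using the shoelace formula, 2A = |[12·(-13) − 9·5] + [9·(-16) − (-13)·(-13)] + [(-13)·19 − 8·(-16)] + [8·5 − 12·19]| = 821, so the area is 821/2.
The number of boundary lattice points is Σ gcd(|Δx|,|Δy|) = gcd(3,18) + gcd(22,3) + gcd(21,35) + gcd(4,14) = 3+1+7+2 = 13.
Scaling by 2 multiplies the area by 2² = 4 (so the new area is 1642) and multiplies the boundary lattice-point count by 2, giving 26.
By Pick's theorem, the interior count of the dilated polygon is 1642 − 26/2 + 1 = 1630.

1630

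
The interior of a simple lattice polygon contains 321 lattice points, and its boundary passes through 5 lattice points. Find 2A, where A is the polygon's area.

Pick's theorem states A = I + B/2 − 1, so A = 321 + 5/2 − 1 = 645/2.
Hence 2A = 645.

645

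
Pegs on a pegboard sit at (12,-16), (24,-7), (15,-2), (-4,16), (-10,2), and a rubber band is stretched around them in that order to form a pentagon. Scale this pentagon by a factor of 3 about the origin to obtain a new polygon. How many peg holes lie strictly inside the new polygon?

3934

The shoelace formula gives twice the area as |(12·(-7) − 24·(-16)) + (24·(-2) − 15·(-7)) + (15·16 − (-4)·(-2)) + ((-4)·2 − (-10)·16) + ((-10)·(-16) − 12·2)| = 877, so the area is 438.5.
Along each edge there are gcd(|Δx|,|Δy|)+1 lattice points, so counting each shared vertex once the boundary has gcd(12,9) + gcd(9,5) + gcd(19,18) + gcd(6,14) + gcd(22,18) = 3+1+1+2+2 = 9.
Scaling by 3 multiplies the area by 3² = 9 (so the new area is 3946.5) and multiplies the boundary lattice-point count by 3, giving 27.
By Pick's theorem, the interior count of the dilated polygon is 3946.5 − 27/2 + 1 = 3934.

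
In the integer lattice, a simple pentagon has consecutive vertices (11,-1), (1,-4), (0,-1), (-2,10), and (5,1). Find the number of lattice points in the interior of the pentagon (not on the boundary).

55

Using the shoelace formula, 2A = |[11·(-4) − 1·(-1)] + [1·(-1) − 0·(-4)] + [0·10 − (-2)·(-1)] + [(-2)·1 − 5·10] + [5·(-1) − 11·1]| = 114, so the area is 57.
Summing gcd(|Δx|,|Δy|) over the edges gives the boundary count: gcd(10,3) + gcd(1,3) + gcd(2,11) + gcd(7,9) + gcd(6,2) = 1+1+1+1+2 = 6.
By Pick's theorem A = I + B/2 − 1, so I = 57 − 6/2 + 1 = 55.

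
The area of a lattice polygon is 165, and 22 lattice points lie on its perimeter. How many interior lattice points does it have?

155

From Pick's theorem, I = A − B/2 + 1 = 165 − 22/2 + 1 = 155.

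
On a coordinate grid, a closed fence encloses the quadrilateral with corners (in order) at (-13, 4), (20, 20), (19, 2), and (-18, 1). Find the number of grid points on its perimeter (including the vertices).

4

Summing gcd(|Δx|,|Δy|) over the edges gives the boundary count: gcd(33,16) + gcd(1,18) + gcd(37,1) + gcd(5,3) = 1+1+1+1 = 4.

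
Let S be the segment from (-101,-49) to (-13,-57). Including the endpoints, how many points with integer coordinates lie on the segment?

9

The number of lattice points on a segment between lattice points is gcd(|Δx|,|Δy|) + 1 = gcd(88,8) + 1 = 8 + 1 = 9.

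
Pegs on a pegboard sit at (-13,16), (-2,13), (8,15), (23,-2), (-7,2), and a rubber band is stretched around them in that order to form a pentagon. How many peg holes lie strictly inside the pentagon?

340

Using the shoelace formula, 2A = |[(-13)·13 − (-2)·16] + [(-2)·15 − 8·13] + [8·(-2) − 23·15] + [23·2 − (-7)·(-2)] + [(-7)·16 − (-13)·2]| = 686, so the area is 343.
Summing gcd(|Δx|,|Δy|) over the edges gives the boundary count: gcd(11,3) + gcd(10,2) + gcd(15,17) + gcd(30,4) + gcd(6,14) = 1+2+1+2+2 = 8.
By Pick's theorem A = I + B/2 − 1, so I = 343 − 8/2 + 1 = 340.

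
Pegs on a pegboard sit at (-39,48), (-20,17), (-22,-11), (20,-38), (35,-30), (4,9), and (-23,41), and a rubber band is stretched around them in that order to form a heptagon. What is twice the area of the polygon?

By the shoelace formula, twice the signed area is |[(-39)·17 − (-20)·48] + [(-20)·(-11) − (-22)·17] + [(-22)·(-38) − 20·(-11)] + [20·(-30) − 35·(-38)] + [35·9 − 4·(-30)] + [4·41 − (-23)·9] + [(-23)·48 − (-39)·41]| = 3978, so the area is 1989.

3978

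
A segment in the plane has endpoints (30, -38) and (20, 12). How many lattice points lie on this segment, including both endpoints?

The number of lattice points on a segment between lattice points is gcd(|Δx|,|Δy|) + 1 = gcd(10,50) + 1 = 10 + 1 = 11.

11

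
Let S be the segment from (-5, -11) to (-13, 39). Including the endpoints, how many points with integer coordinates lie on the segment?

The number of lattice points on a segment between lattice points is gcd(|Δx|,|Δy|) + 1 = gcd(8,50) + 1 = 2 + 1 = 3.

3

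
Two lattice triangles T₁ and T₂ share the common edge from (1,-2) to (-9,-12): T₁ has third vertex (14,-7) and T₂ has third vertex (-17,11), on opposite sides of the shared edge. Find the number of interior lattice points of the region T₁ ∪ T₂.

244

The union is the simple quadrilateral with vertices (1,-2), (14,-7), (-9,-12), (-17,11) in order.
By the shoelace formula, twice the signed area is |[1·(-7) − 14·(-2)] + [14·(-12) − (-9)·(-7)] + [(-9)·11 − (-17)·(-12)] + [(-17)·(-2) − 1·11]| = 490, so the area is 245.
Summing gcd(|Δx|,|Δy|) over the edges gives the boundary count: gcd(13,5) + gcd(23,5) + gcd(8,23) + gcd(18,13) = 1+1+1+1 = 4.
By Pick's theorem I = A − B/2 + 1 = 245 − 4/2 + 1 = 244.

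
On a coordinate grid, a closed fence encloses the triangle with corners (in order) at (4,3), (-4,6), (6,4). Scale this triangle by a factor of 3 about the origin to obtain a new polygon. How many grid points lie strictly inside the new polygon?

Using the shoelace formula, 2A = |[4·6 − (-4)·3] + [(-4)·4 − 6·6] + [6·3 − 4·4]| = 14, so the area is 7.
Summing gcd(|Δx|,|Δy|) over the edges gives the boundary count: gcd(8,3) + gcd(10,2) + gcd(2,1) = 1+2+1 = 4.
Scaling by 3 multiplies the area by 3² = 9 (so the new area is 63) and multiplies the boundary lattice-point count by 3, giving 12.
By Pick's theorem, the interior count of the dilated polygon is 63 − 12/2 + 1 = 58.

58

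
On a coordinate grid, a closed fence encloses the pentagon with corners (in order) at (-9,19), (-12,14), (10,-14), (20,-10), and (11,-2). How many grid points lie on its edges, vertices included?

The number of boundary lattice points is Σ gcd(|Δx|,|Δy|) = gcd(3,5) + gcd(22,28) + gcd(10,4) + gcd(9,8) + gcd(20,21) = 1+2+2+1+1 = 7.

7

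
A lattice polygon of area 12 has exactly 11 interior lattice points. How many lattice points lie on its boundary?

Pick's theorem gives A = I + B/2 − 1, so B = 2(A − I + 1) = 2(12 − 11 + 1) = 4.

4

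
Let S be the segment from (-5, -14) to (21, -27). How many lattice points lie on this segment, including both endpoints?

The number of lattice points on a segment between lattice points is gcd(|Δx|,|Δy|) + 1 = gcd(26,13) + 1 = 13 + 1 = 14.

14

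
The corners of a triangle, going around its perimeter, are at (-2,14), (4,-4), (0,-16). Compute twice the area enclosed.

144

The shoelace formula gives twice the area as |[(-2)·(-4) − 4·14] + [4·(-16) − 0·(-4)] + [0·14 − (-2)·(-16)]| = 144, so the area is 72.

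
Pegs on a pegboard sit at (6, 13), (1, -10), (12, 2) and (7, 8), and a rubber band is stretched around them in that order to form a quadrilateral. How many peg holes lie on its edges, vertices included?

4

The number of boundary lattice points is Σ gcd(|Δx|,|Δy|) = gcd(5,23) + gcd(11,12) + gcd(5,6) + gcd(1,5) = 1+1+1+1 = 4.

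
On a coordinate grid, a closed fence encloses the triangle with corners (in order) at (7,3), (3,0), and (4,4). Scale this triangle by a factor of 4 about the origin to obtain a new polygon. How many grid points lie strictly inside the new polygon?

99

The shoelace formula gives twice the area as |(7·0 − 3·3) + (3·4 − 4·0) + (4·3 − 7·4)| = 13, so the area is 13/2.
Along each edge there are gcd(|Δx|,|Δy|)+1 lattice points, so counting each shared vertex once the boundary has gcd(4,3) + gcd(1,4) + gcd(3,1) = 1+1+1 = 3.
Scaling by 4 multiplies the area by 4² = 16 (so the new area is 104) and multiplies the boundary lattice-point count by 4, giving 12.
By Pick's theorem, the interior count of the dilated polygon is 104 − 12/2 + 1 = 99.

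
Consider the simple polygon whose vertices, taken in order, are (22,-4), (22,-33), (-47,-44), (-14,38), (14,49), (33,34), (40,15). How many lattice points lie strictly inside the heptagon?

By the shoelace formula, twice the signed area is |(22·(-33) − 22·(-4)) + (22·(-44) − (-47)·(-33)) + ((-47)·38 − (-14)·(-44)) + ((-14)·49 − 14·38) + (14·34 − 33·49) + (33·15 − 40·34) + (40·(-4) − 22·15)| = 9273, so the area is 4636.5.
Along each edge there are gcd(|Δx|,|Δy|)+1 lattice points, so counting each shared vertex once the boundary has gcd(0,29) + gcd(69,11) + gcd(33,82) + gcd(28,11) + gcd(19,15) + gcd(7,19) + gcd(18,19) = 29+1+1+1+1+1+1 = 35.
By Pick's theorem A = I + B/2 − 1, so I = 4636.5 − 35/2 + 1 = 4620.

4620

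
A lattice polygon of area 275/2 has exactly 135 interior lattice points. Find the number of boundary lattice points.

Pick's theorem gives A = I + B/2 − 1, so B = 2(A − I + 1) = 2(275/2 − 135 + 1) = 7.

7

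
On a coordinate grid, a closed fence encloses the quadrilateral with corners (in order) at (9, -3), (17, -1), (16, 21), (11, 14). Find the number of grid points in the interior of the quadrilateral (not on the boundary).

123

Using the shoelace formula, 2A = |(9·(-1) − 17·(-3)) + (17·21 − 16·(-1)) + (16·14 − 11·21) + (11·(-3) − 9·14)| = 249, so the area is 124.5.
The number of boundary lattice points is Σ gcd(|Δx|,|Δy|) = gcd(8,2) + gcd(1,22) + gcd(5,7) + gcd(2,17) = 2+1+1+1 = 5.
By Pick's theorem A = I + B/2 − 1, so I = 124.5 − 5/2 + 1 = 123.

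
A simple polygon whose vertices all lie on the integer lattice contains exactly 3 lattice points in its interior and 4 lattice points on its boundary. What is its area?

4

By Pick's theorem, A = I + B/2 − 1 = 3 + 4/2 − 1 = 4.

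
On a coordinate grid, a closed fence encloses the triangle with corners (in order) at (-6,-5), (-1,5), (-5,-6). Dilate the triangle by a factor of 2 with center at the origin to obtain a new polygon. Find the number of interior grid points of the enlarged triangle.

Using the shoelace formula, 2A = |((-6)·5 − (-1)·(-5)) + ((-1)·(-6) − (-5)·5) + ((-5)·(-5) − (-6)·(-6))| = 15, so the area is 15/2.
The number of boundary lattice points is Σ gcd(|Δx|,|Δy|) = gcd(5,10) + gcd(4,11) + gcd(1,1) = 5+1+1 = 7.
Scaling by 2 multiplies the area by 2² = 4 (so the new area is 30) and multiplies the boundary lattice-point count by 2, giving 14.
By Pick's theorem, the interior count of the dilated polygon is 30 − 14/2 + 1 = 24.

24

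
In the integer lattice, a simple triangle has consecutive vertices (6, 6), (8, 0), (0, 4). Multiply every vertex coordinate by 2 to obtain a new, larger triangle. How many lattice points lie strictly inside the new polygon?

By the shoelace formula, twice the signed area is |(6·0 − 8·6) + (8·4 − 0·0) + (0·6 − 6·4)| = 40, so the area is 20.
The number of boundary lattice points is Σ gcd(|Δx|,|Δy|) = gcd(2,6) + gcd(8,4) + gcd(6,2) = 2+4+2 = 8.
Scaling by 2 multiplies the area by 2² = 4 (so the new area is 80) and multiplies the boundary lattice-point count by 2, giving 16.
By Pick's theorem, the interior count of the dilated polygon is 80 − 16/2 + 1 = 73.

73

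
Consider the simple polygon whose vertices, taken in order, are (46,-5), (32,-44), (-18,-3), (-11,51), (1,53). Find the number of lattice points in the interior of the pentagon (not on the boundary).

By the shoelace formula, twice the signed area is |[46·(-44) − 32·(-5)] + [32·(-3) − (-18)·(-44)] + [(-18)·51 − (-11)·(-3)] + [(-11)·53 − 1·51] + [1·(-5) − 46·53]| = 6780, so the area is 3390.
The number of boundary lattice points is Σ gcd(|Δx|,|Δy|) = gcd(14,39) + gcd(50,41) + gcd(7,54) + gcd(12,2) + gcd(45,58) = 1+1+1+2+1 = 6.
Pick's theorem gives I = A − B/2 + 1 = 3390 − 6/2 + 1 = 3388.

3388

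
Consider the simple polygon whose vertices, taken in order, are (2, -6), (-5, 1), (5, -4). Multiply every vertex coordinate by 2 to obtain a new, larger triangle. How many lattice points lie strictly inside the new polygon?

58

By the shoelace formula, twice the signed area is |(2·1 − (-5)·(-6)) + ((-5)·(-4) − 5·1) + (5·(-6) − 2·(-4))| = 35, so the area is 17.5.
Summing gcd(|Δx|,|Δy|) over the edges gives the boundary count: gcd(7,7) + gcd(10,5) + gcd(3,2) = 7+5+1 = 13.
Scaling by 2 multiplies the area by 2² = 4 (so the new area is 70) and multiplies the boundary lattice-point count by 2, giving 26.
By Pick's theorem, the interior count of the dilated polygon is 70 − 26/2 + 1 = 58.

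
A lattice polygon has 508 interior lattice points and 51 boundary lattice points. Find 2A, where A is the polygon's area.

By Pick's theorem, A = I + B/2 − 1 = 508 + 51/2 − 1 = 1065/2.
Hence 2A = 1065.

1065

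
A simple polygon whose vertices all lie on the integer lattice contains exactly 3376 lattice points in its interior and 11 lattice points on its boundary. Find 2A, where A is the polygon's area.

Pick's theorem states A = I + B/2 − 1, so A = 3376 + 11/2 − 1 = 6761/2.
Hence 2A = 6761.

6761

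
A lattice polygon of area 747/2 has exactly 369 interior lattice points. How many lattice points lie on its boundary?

Pick's theorem gives A = I + B/2 − 1, so B = 2(A − I + 1) = 2(747/2 − 369 + 1) = 11.

11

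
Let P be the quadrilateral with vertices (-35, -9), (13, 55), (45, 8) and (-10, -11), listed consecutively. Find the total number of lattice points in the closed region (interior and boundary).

2455

By the shoelace formula, twice the signed area is |((-35)·55 − 13·(-9)) + (13·8 − 45·55) + (45·(-11) − (-10)·8) + ((-10)·(-9) − (-35)·(-11))| = 4889, so the area is 4889/2.
The number of boundary lattice points is Σ gcd(|Δx|,|Δy|) = gcd(48,64) + gcd(32,47) + gcd(55,19) + gcd(25,2) = 16+1+1+1 = 19.
Pick's theorem gives I = A − B/2 + 1 = 4889/2 − 19/2 + 1 = 2436, so the closed region contains I + B = 2436 + 19 = 2455 lattice points.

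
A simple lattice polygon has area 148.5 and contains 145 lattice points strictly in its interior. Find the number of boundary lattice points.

9

Pick's theorem gives A = I + B/2 − 1, so B = 2(A − I + 1) = 2(148.5 − 145 + 1) = 9.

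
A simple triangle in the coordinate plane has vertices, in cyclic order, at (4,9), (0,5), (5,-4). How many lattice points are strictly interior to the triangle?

26

The shoelace formula gives twice the area as |[4·5 − 0·9] + [0·(-4) − 5·5] + [5·9 − 4·(-4)]| = 56, so the area is 28.
Along each edge there are gcd(|Δx|,|Δy|)+1 lattice points, so counting each shared vertex once the boundary has gcd(4,4) + gcd(5,9) + gcd(1,13) = 4+1+1 = 6.
Pick's theorem gives I = A − B/2 + 1 = 28 − 6/2 + 1 = 26.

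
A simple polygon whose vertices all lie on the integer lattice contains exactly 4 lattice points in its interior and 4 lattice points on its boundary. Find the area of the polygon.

By Pick's theorem, A = I + B/2 − 1 = 4 + 4/2 − 1 = 5.

5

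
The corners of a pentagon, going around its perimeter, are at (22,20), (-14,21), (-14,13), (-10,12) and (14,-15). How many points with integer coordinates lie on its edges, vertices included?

The number of boundary lattice points is Σ gcd(|Δx|,|Δy|) = gcd(36,1) + gcd(0,8) + gcd(4,1) + gcd(24,27) + gcd(8,35) = 1+8+1+3+1 = 14.

14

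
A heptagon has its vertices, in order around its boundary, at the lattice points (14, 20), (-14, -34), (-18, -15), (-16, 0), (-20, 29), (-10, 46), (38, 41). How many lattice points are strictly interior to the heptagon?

By the shoelace formula, twice the signed area is |(14·(-34) − (-14)·20) + ((-14)·(-15) − (-18)·(-34)) + ((-18)·0 − (-16)·(-15)) + ((-16)·29 − (-20)·0) + ((-20)·46 − (-10)·29) + ((-10)·41 − 38·46) + (38·20 − 14·41)| = 3904, so the area is 1952.
Along each edge there are gcd(|Δx|,|Δy|)+1 lattice points, so counting each shared vertex once the boundary has gcd(28,54) + gcd(4,19) + gcd(2,15) + gcd(4,29) + gcd(10,17) + gcd(48,5) + gcd(24,21) = 2+1+1+1+1+1+3 = 10.
Pick's theorem gives I = A − B/2 + 1 = 1952 − 10/2 + 1 = 1948.

1948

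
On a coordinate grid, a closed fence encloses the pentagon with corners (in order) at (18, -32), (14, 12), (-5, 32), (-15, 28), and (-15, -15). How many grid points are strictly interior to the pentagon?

Using the shoelace formula, 2A = |[18·12 − 14·(-32)] + [14·32 − (-5)·12] + [(-5)·28 − (-15)·32] + [(-15)·(-15) − (-15)·28] + [(-15)·(-32) − 18·(-15)]| = 2907, so the area is 1453.5.
The number of boundary lattice points is Σ gcd(|Δx|,|Δy|) = gcd(4,44) + gcd(19,20) + gcd(10,4) + gcd(0,43) + gcd(33,17) = 4+1+2+43+1 = 51.
Pick's theorem gives I = A − B/2 + 1 = 1453.5 − 51/2 + 1 = 1429.

1429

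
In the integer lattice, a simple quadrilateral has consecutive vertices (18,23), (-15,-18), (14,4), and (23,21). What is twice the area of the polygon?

Using the shoelace formula, 2A = |[18·(-18) − (-15)·23] + [(-15)·4 − 14·(-18)] + [14·21 − 23·4] + [23·23 − 18·21]| = 566, so the area is 283.

566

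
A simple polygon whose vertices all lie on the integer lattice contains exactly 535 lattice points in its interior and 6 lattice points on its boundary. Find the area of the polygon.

By Pick's theorem, A = I + B/2 − 1 = 535 + 6/2 − 1 = 537.

537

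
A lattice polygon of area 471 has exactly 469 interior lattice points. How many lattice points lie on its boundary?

Pick's theorem gives A = I + B/2 − 1, so B = 2(A − I + 1) = 2(471 − 469 + 1) = 6.

6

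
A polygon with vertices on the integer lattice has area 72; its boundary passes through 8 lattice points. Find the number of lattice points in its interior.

Pick's theorem A = I + B/2 − 1 rearranges to I = A − B/2 + 1 = 72 − 8/2 + 1 = 69.

69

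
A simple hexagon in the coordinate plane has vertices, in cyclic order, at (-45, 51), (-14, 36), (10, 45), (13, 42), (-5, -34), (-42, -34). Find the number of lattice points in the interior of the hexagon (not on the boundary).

The shoelace formula gives twice the area as |[(-45)·36 − (-14)·51] + [(-14)·45 − 10·36] + [10·42 − 13·45] + [13·(-34) − (-5)·42] + [(-5)·(-34) − (-42)·(-34)] + [(-42)·51 − (-45)·(-34)]| = 7223, so the area is 7223/2.
Summing gcd(|Δx|,|Δy|) over the edges gives the boundary count: gcd(31,15) + gcd(24,9) + gcd(3,3) + gcd(18,76) + gcd(37,0) + gcd(3,85) = 1+3+3+2+37+1 = 47.
Pick's theorem gives I = A − B/2 + 1 = 7223/2 − 47/2 + 1 = 3589.

3589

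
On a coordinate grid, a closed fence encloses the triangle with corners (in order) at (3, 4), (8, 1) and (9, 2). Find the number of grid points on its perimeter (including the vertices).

4

Summing gcd(|Δx|,|Δy|) over the edges gives the boundary count: gcd(5,3) + gcd(1,1) + gcd(6,2) = 1+1+2 = 4.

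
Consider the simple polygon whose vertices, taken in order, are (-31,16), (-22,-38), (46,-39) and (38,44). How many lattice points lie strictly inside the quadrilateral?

4802

By the shoelace formula, twice the signed area is |((-31)·(-38) − (-22)·16) + ((-22)·(-39) − 46·(-38)) + (46·44 − 38·(-39)) + (38·16 − (-31)·44)| = 9614, so the area is 4807.
Summing gcd(|Δx|,|Δy|) over the edges gives the boundary count: gcd(9,54) + gcd(68,1) + gcd(8,83) + gcd(69,28) = 9+1+1+1 = 12.
By Pick's theorem A = I + B/2 − 1, so I = 4807 − 12/2 + 1 = 4802.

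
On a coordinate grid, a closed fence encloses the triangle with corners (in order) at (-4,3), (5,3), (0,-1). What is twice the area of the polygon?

36

The shoelace formula gives twice the area as |((-4)·3 − 5·3) + (5·(-1) − 0·3) + (0·3 − (-4)·(-1))| = 36, so the area is 18.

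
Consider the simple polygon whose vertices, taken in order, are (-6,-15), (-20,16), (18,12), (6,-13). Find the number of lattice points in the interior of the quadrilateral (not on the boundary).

697

The shoelace formula gives twice the area as |[(-6)·16 − (-20)·(-15)] + [(-20)·12 − 18·16] + [18·(-13) − 6·12] + [6·(-15) − (-6)·(-13)]| = 1398, so the area is 699.
Summing gcd(|Δx|,|Δy|) over the edges gives the boundary count: gcd(14,31) + gcd(38,4) + gcd(12,25) + gcd(12,2) = 1+2+1+2 = 6.
By Pick's theorem A = I + B/2 − 1, so I = 699 − 6/2 + 1 = 697.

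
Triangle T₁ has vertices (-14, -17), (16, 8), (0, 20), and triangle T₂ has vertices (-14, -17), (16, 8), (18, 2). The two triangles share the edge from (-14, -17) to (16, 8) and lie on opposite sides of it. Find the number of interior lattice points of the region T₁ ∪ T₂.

The union is the simple quadrilateral with vertices (-14, -17), (0, 20), (16, 8), (18, 2) in order.
The shoelace formula gives twice the area as |((-14)·20 − 0·(-17)) + (0·8 − 16·20) + (16·2 − 18·8) + (18·(-17) − (-14)·2)| = 990, so the area is 495.
Along each edge there are gcd(|Δx|,|Δy|)+1 lattice points, so counting each shared vertex once the boundary has gcd(14,37) + gcd(16,12) + gcd(2,6) + gcd(32,19) = 1+4+2+1 = 8.
By Pick's theorem I = A − B/2 + 1 = 495 − 8/2 + 1 = 492.

492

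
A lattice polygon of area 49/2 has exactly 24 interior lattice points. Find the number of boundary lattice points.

3

Pick's theorem gives A = I + B/2 − 1, so B = 2(A − I + 1) = 2(49/2 − 24 + 1) = 3.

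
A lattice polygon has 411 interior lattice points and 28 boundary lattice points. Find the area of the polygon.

By Pick's theorem, A = I + B/2 − 1 = 411 + 28/2 − 1 = 424.

424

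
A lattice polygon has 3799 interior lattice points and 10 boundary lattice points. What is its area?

Pick's theorem states A = I + B/2 − 1, so A = 3799 + 10/2 − 1 = 3803.

3803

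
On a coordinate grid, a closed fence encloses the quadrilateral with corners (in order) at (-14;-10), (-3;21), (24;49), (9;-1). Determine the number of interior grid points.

The shoelace formula gives twice the area as |[(-14)·21 − (-3)·(-10)] + [(-3)·49 − 24·21] + [24·(-1) − 9·49] + [9·(-10) − (-14)·(-1)]| = 1544, so the area is 772.
Along each edge there are gcd(|Δx|,|Δy|)+1 lattice points, so counting each shared vertex once the boundary has gcd(11,31) + gcd(27,28) + gcd(15,50) + gcd(23,9) = 1+1+5+1 = 8.
Pick's theorem gives I = A − B/2 + 1 = 772 − 8/2 + 1 = 769.

769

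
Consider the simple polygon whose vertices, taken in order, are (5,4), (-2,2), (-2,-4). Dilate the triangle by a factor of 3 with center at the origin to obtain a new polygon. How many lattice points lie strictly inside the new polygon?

178

By the shoelace formula, twice the signed area is |(5·2 − (-2)·4) + ((-2)·(-4) − (-2)·2) + ((-2)·4 − 5·(-4))| = 42, so the area is 21.
The number of boundary lattice points is Σ gcd(|Δx|,|Δy|) = gcd(7,2) + gcd(0,6) + gcd(7,8) = 1+6+1 = 8.
Scaling by 3 multiplies the area by 3² = 9 (so the new area is 189) and multiplies the boundary lattice-point count by 3, giving 24.
By Pick's theorem, the interior count of the dilated polygon is 189 − 24/2 + 1 = 178.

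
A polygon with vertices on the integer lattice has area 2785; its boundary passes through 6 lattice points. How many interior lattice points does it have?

Pick's theorem A = I + B/2 − 1 rearranges to I = A − B/2 + 1 = 2785 − 6/2 + 1 = 2783.

2783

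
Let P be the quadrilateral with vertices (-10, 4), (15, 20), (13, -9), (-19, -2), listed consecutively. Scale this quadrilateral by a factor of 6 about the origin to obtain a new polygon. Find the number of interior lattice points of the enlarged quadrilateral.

The shoelace formula gives twice the area as |[(-10)·20 − 15·4] + [15·(-9) − 13·20] + [13·(-2) − (-19)·(-9)] + [(-19)·4 − (-10)·(-2)]| = 948, so the area is 474.
Summing gcd(|Δx|,|Δy|) over the edges gives the boundary count: gcd(25,16) + gcd(2,29) + gcd(32,7) + gcd(9,6) = 1+1+1+3 = 6.
Scaling by 6 multiplies the area by 6² = 36 (so the new area is 17064) and multiplies the boundary lattice-point count by 6, giving 36.
By Pick's theorem, the interior count of the dilated polygon is 17064 − 36/2 + 1 = 17047.

17047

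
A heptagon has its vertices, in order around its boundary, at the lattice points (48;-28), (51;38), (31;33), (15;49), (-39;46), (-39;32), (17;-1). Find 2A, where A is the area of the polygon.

6995

By the shoelace formula, twice the signed area is |[48·38 − 51·(-28)] + [51·33 − 31·38] + [31·49 − 15·33] + [15·46 − (-39)·49] + [(-39)·32 − (-39)·46] + [(-39)·(-1) − 17·32] + [17·(-28) − 48·(-1)]| = 6995, so the area is 6995/2.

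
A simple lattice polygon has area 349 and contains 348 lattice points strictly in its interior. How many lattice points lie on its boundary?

Pick's theorem gives A = I + B/2 − 1, so B = 2(A − I + 1) = 2(349 − 348 + 1) = 4.

4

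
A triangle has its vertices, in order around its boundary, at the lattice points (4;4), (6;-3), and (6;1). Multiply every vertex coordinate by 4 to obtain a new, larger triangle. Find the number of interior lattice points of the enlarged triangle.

53

The shoelace formula gives twice the area as |[4·(-3) − 6·4] + [6·1 − 6·(-3)] + [6·4 − 4·1]| = 8, so the area is 4.
Along each edge there are gcd(|Δx|,|Δy|)+1 lattice points, so counting each shared vertex once the boundary has gcd(2,7) + gcd(0,4) + gcd(2,3) = 1+4+1 = 6.
Scaling by 4 multiplies the area by 4² = 16 (so the new area is 64) and multiplies the boundary lattice-point count by 4, giving 24.
By Pick's theorem, the interior count of the dilated polygon is 64 − 24/2 + 1 = 53.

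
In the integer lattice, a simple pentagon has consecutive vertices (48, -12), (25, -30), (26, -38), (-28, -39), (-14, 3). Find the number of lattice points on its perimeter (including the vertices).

Summing gcd(|Δx|,|Δy|) over the edges gives the boundary count: gcd(23,18) + gcd(1,8) + gcd(54,1) + gcd(14,42) + gcd(62,15) = 1+1+1+14+1 = 18.

18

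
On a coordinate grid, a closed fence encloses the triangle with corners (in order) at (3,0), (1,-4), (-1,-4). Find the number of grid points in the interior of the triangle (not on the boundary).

1

By the shoelace formula, twice the signed area is |(3·(-4) − 1·0) + (1·(-4) − (-1)·(-4)) + ((-1)·0 − 3·(-4))| = 8, so the area is 4.
Summing gcd(|Δx|,|Δy|) over the edges gives the boundary count: gcd(2,4) + gcd(2,0) + gcd(4,4) = 2+2+4 = 8.
Pick's theorem gives I = A − B/2 + 1 = 4 − 8/2 + 1 = 1.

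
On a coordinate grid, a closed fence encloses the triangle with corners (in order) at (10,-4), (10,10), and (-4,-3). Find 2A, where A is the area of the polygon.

196

The shoelace formula gives twice the area as |[10·10 − 10·(-4)] + [10·(-3) − (-4)·10] + [(-4)·(-4) − 10·(-3)]| = 196, so the area is 98.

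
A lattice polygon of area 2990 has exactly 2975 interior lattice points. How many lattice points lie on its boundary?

32

Pick's theorem gives A = I + B/2 − 1, so B = 2(A − I + 1) = 2(2990 − 2975 + 1) = 32.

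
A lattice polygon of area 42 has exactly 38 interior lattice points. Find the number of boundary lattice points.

Pick's theorem gives A = I + B/2 − 1, so B = 2(A − I + 1) = 2(42 − 38 + 1) = 10.

10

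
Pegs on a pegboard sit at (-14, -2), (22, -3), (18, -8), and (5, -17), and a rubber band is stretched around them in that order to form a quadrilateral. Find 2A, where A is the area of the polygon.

550

By the shoelace formula, twice the signed area is |((-14)·(-3) − 22·(-2)) + (22·(-8) − 18·(-3)) + (18·(-17) − 5·(-8)) + (5·(-2) − (-14)·(-17))| = 550, so the area is 275.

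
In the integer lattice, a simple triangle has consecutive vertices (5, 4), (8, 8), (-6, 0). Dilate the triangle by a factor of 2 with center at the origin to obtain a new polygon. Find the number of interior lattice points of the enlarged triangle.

61

The shoelace formula gives twice the area as |(5·8 − 8·4) + (8·0 − (-6)·8) + ((-6)·4 − 5·0)| = 32, so the area is 16.
Along each edge there are gcd(|Δx|,|Δy|)+1 lattice points, so counting each shared vertex once the boundary has gcd(3,4) + gcd(14,8) + gcd(11,4) = 1+2+1 = 4.
Scaling by 2 multiplies the area by 2² = 4 (so the new area is 64) and multiplies the boundary lattice-point count by 2, giving 8.
By Pick's theorem, the interior count of the dilated polygon is 64 − 8/2 + 1 = 61.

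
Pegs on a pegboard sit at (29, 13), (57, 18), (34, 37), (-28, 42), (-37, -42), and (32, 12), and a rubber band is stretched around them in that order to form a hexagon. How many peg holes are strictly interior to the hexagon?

Using the shoelace formula, 2A = |[29·18 − 57·13] + [57·37 − 34·18] + [34·42 − (-28)·37] + [(-28)·(-42) − (-37)·42] + [(-37)·12 − 32·(-42)] + [32·13 − 29·12]| = 7440, so the area is 3720.
Summing gcd(|Δx|,|Δy|) over the edges gives the boundary count: gcd(28,5) + gcd(23,19) + gcd(62,5) + gcd(9,84) + gcd(69,54) + gcd(3,1) = 1+1+1+3+3+1 = 10.
Pick's theorem gives I = A − B/2 + 1 = 3720 − 10/2 + 1 = 3716.

3716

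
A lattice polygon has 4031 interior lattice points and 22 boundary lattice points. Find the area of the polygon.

4041

Pick's theorem states A = I + B/2 − 1, so A = 4031 + 22/2 − 1 = 4041.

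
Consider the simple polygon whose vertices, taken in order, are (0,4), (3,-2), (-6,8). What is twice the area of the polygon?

24

By the shoelace formula, twice the signed area is |[0·(-2) − 3·4] + [3·8 − (-6)·(-2)] + [(-6)·4 − 0·8]| = 24, so the area is 12.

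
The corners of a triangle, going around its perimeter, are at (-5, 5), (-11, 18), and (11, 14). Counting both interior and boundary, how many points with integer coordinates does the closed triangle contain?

Using the shoelace formula, 2A = |[(-5)·18 − (-11)·5] + [(-11)·14 − 11·18] + [11·5 − (-5)·14]| = 262, so the area is 131.
The number of boundary lattice points is Σ gcd(|Δx|,|Δy|) = gcd(6,13) + gcd(22,4) + gcd(16,9) = 1+2+1 = 4.
Pick's theorem gives I = A − B/2 + 1 = 131 − 4/2 + 1 = 130, so the closed region contains I + B = 130 + 4 = 134 lattice points.

134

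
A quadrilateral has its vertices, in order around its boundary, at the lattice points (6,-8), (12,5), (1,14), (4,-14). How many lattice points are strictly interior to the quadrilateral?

134

The shoelace formula gives twice the area as |(6·5 − 12·(-8)) + (12·14 − 1·5) + (1·(-14) − 4·14) + (4·(-8) − 6·(-14))| = 271, so the area is 271/2.
The number of boundary lattice points is Σ gcd(|Δx|,|Δy|) = gcd(6,13) + gcd(11,9) + gcd(3,28) + gcd(2,6) = 1+1+1+2 = 5.
By Pick's theorem A = I + B/2 − 1, so I = 271/2 − 5/2 + 1 = 134.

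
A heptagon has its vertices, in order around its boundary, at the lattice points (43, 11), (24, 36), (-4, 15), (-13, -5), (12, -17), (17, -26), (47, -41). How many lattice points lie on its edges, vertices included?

30

The number of boundary lattice points is Σ gcd(|Δx|,|Δy|) = gcd(19,25) + gcd(28,21) + gcd(9,20) + gcd(25,12) + gcd(5,9) + gcd(30,15) + gcd(4,52) = 1+7+1+1+1+15+4 = 30.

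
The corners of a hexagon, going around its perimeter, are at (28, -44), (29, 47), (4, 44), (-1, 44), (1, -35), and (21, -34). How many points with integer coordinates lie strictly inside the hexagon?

By the shoelace formula, twice the signed area is |[28·47 − 29·(-44)] + [29·44 − 4·47] + [4·44 − (-1)·44] + [(-1)·(-35) − 1·44] + [1·(-34) − 21·(-35)] + [21·(-44) − 28·(-34)]| = 4620, so the area is 2310.
Along each edge there are gcd(|Δx|,|Δy|)+1 lattice points, so counting each shared vertex once the boundary has gcd(1,91) + gcd(25,3) + gcd(5,0) + gcd(2,79) + gcd(20,1) + gcd(7,10) = 1+1+5+1+1+1 = 10.
Pick's theorem gives I = A − B/2 + 1 = 2310 − 10/2 + 1 = 2306.

2306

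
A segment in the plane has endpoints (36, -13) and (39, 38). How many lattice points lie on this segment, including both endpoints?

The number of lattice points on a segment between lattice points is gcd(|Δx|,|Δy|) + 1 = gcd(3,51) + 1 = 3 + 1 = 4.

4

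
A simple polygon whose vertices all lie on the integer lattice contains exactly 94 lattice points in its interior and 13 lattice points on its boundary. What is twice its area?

199

Pick's theorem states A = I + B/2 − 1, so A = 94 + 13/2 − 1 = 199/2.
Hence 2A = 199.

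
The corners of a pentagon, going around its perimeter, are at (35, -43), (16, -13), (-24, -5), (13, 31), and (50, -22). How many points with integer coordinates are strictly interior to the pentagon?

2021

Using the shoelace formula, 2A = |(35·(-13) − 16·(-43)) + (16·(-5) − (-24)·(-13)) + ((-24)·31 − 13·(-5)) + (13·(-22) − 50·31) + (50·(-43) − 35·(-22))| = 4054, so the area is 2027.
The number of boundary lattice points is Σ gcd(|Δx|,|Δy|) = gcd(19,30) + gcd(40,8) + gcd(37,36) + gcd(37,53) + gcd(15,21) = 1+8+1+1+3 = 14.
By Pick's theorem A = I + B/2 − 1, so I = 2027 − 14/2 + 1 = 2021.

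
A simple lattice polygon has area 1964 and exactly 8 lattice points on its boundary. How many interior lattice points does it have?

1961

Pick's theorem A = I + B/2 − 1 rearranges to I = A − B/2 + 1 = 1964 − 8/2 + 1 = 1961.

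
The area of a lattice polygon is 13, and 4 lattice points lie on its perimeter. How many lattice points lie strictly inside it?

From Pick's theorem, I = A − B/2 + 1 = 13 − 4/2 + 1 = 12.

12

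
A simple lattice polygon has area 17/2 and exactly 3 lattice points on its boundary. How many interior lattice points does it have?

Pick's theorem A = I + B/2 − 1 rearranges to I = A − B/2 + 1 = 17/2 − 3/2 + 1 = 8.

8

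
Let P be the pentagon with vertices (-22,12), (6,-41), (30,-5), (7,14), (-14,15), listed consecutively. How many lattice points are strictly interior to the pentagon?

1467

Using the shoelace formula, 2A = |[(-22)·(-41) − 6·12] + [6·(-5) − 30·(-41)] + [30·14 − 7·(-5)] + [7·15 − (-14)·14] + [(-14)·12 − (-22)·15]| = 2948, so the area is 1474.
Along each edge there are gcd(|Δx|,|Δy|)+1 lattice points, so counting each shared vertex once the boundary has gcd(28,53) + gcd(24,36) + gcd(23,19) + gcd(21,1) + gcd(8,3) = 1+12+1+1+1 = 16.
Pick's theorem gives I = A − B/2 + 1 = 1474 − 16/2 + 1 = 1467.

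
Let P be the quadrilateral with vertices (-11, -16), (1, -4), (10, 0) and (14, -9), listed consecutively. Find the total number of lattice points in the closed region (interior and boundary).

By the shoelace formula, twice the signed area is |((-11)·(-4) − 1·(-16)) + (1·0 − 10·(-4)) + (10·(-9) − 14·0) + (14·(-16) − (-11)·(-9))| = 313, so the area is 156.5.
Along each edge there are gcd(|Δx|,|Δy|)+1 lattice points, so counting each shared vertex once the boundary has gcd(12,12) + gcd(9,4) + gcd(4,9) + gcd(25,7) = 12+1+1+1 = 15.
Pick's theorem gives I = A − B/2 + 1 = 156.5 − 15/2 + 1 = 150, so the closed region contains I + B = 150 + 15 = 165 lattice points.

165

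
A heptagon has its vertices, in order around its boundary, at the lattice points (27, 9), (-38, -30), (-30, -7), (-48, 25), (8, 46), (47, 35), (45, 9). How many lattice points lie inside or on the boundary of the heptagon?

3757

By the shoelace formula, twice the signed area is |[27·(-30) − (-38)·9] + [(-38)·(-7) − (-30)·(-30)] + [(-30)·25 − (-48)·(-7)] + [(-48)·46 − 8·25] + [8·35 − 47·46] + [47·9 − 45·35] + [45·9 − 27·9]| = 7468, so the area is 3734.
The number of boundary lattice points is Σ gcd(|Δx|,|Δy|) = gcd(65,39) + gcd(8,23) + gcd(18,32) + gcd(56,21) + gcd(39,11) + gcd(2,26) + gcd(18,0) = 13+1+2+7+1+2+18 = 44.
Pick's theorem gives I = A − B/2 + 1 = 3734 − 44/2 + 1 = 3713, so the closed region contains I + B = 3713 + 44 = 3757 lattice points.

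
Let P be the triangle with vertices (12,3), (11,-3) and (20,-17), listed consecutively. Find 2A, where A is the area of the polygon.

By the shoelace formula, twice the signed area is |[12·(-3) − 11·3] + [11·(-17) − 20·(-3)] + [20·3 − 12·(-17)]| = 68, so the area is 34.

68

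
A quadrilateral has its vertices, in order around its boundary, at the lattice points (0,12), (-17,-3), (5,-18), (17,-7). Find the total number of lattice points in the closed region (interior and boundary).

The shoelace formula gives twice the area as |[0·(-3) − (-17)·12] + [(-17)·(-18) − 5·(-3)] + [5·(-7) − 17·(-18)] + [17·12 − 0·(-7)]| = 1000, so the area is 500.
Along each edge there are gcd(|Δx|,|Δy|)+1 lattice points, so counting each shared vertex once the boundary has gcd(17,15) + gcd(22,15) + gcd(12,11) + gcd(17,19) = 1+1+1+1 = 4.
Pick's theorem gives I = A − B/2 + 1 = 500 − 4/2 + 1 = 499, so the closed region contains I + B = 499 + 4 = 503 lattice points.

503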